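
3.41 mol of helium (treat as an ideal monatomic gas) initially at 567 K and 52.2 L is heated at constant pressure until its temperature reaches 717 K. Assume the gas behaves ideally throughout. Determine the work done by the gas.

4250 J

P₁ = nRT₁/V₁ = 3.41×8.314×567/52.2 = 308 kPa.
Isobaric: P stays 308 kPa; V/T = const ⇒ T₂ = 717 K, V₂ = 66.0 L.
W = PΔV = 308×(66.0−52.2) kPa·L = 4250 J.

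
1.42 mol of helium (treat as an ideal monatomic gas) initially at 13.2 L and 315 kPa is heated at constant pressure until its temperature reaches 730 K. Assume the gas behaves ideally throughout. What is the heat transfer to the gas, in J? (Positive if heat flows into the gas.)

T₁ = P₁V₁/(nR) = 315×13.2/(1.42×8.314) = 352 K.
Isobaric: P stays 315 kPa; V/T = const ⇒ T₂ = 730 K, V₂ = 27.4 L.
W = PΔV = 315×(27.4−13.2) kPa·L = 4460 J.
ΔU = nCvΔT = 1.42×12.5×(730−352) = 6690 J.
Q = ΔU + W = nCpΔT = 11200 J.

11200 J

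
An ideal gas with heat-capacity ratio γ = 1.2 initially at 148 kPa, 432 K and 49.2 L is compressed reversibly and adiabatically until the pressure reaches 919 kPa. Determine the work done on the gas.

n = P₁V₁/(RT₁) = 148×49.2/(8.314×432) = 2.03 mol.
Adiabatic: T₂/T₁ = (P₂/P₁)^((γ−1)/γ) ⇒ T₂ = 432×(6.21)^0.167 = 586 K; V₂ = 10.7 L.
ΔU = nCvΔT = 2.03×41.6×(586−432) = 13000 J.
Q = 0 for an adiabatic process, so W = −ΔU = -13000 J.
Work done on the gas = −W_by = 13000 J.

13000 J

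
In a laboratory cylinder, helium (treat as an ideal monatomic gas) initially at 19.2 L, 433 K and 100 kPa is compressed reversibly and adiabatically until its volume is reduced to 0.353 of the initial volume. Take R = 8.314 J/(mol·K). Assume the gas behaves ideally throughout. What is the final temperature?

867 K

Adiabatic: TV^(γ−1) = const ⇒ T₂ = 433×(2.83)^0.667 = 867 K; PV^γ = const ⇒ P₂ = 567 kPa.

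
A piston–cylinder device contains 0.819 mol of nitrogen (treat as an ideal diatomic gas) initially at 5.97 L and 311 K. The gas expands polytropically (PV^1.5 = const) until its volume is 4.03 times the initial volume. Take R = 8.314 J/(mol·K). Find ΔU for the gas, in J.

-2660 J

P₁ = nRT₁/V₁ = 0.819×8.314×311/5.97 = 355 kPa.
Polytropic n=1.5: T₂ = T₁(V₁/V₂)^(n−1) = 311×(0.248)^0.50 = 155 K; P₂ = P₁(V₁/V₂)^n = 43.8 kPa.
For an ideal gas ΔU = nCvΔT with Cv = (5/2)R = 20.8 J/(mol·K).
ΔU = 0.819×20.8×(155−311) = -2660 J.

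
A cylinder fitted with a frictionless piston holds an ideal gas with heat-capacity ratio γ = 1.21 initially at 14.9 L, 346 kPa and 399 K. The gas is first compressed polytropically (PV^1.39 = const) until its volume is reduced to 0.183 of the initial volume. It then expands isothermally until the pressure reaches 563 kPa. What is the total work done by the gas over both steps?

6320 J

n = P₁V₁/(RT₁) = 346×14.9/(8.314×399) = 1.55 mol.
Step 1 — Polytropic n=1.39: T₂ = T₁(V₁/V₂)^(n−1) = 399×(5.46)^0.39 = 774 K; P₂ = P₁(V₁/V₂)^n = 3670 kPa.
W = (P₁V₁−P₂V₂)/(n−1) = (346×14.9−3670×2.73)/0.39 = -12400 J.
ΔU = nCvΔT = 1.55×39.6×(774−399) = 23100 J.
Q = ΔU + W = 10600 J.
State after step 1: P = 3670 kPa, V = 2.73 L, T = 774 K.
Step 2 — Isothermal: T stays 774 K; PV = const ⇒ V₂ = 17.8 L, P₂ = 563 kPa.
ΔU = 0 (ideal gas, T constant).
W = nRT ln(V₂/V₁) = 1.55×8.314×774×ln(6.51) = 18700 J.
Q = ΔU + W = 18700 J.
Net over both steps: W = 6320 J, Q = 29400 J, ΔU = 23100 J.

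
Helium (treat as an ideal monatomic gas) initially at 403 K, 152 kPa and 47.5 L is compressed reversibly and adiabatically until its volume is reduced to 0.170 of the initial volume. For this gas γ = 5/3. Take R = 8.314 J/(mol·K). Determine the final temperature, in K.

1310 K

Adiabatic: TV^(γ−1) = const ⇒ T₂ = 403×(5.88)^0.667 = 1310 K; PV^γ = const ⇒ P₂ = 2910 kPa.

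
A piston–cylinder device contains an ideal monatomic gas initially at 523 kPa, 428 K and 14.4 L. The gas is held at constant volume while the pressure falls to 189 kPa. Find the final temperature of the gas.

155 K

Isochoric: V stays 14.4 L; P/T = const ⇒ T₂ = 155 K, P₂ = 189 kPa.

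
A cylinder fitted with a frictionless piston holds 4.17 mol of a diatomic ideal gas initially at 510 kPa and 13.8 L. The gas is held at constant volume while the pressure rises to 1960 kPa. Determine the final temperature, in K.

T₁ = P₁V₁/(nR) = 510×13.8/(4.17×8.314) = 203 K.
Isochoric: V stays 13.8 L; P/T = const ⇒ T₂ = 780 K, P₂ = 1960 kPa.

780 K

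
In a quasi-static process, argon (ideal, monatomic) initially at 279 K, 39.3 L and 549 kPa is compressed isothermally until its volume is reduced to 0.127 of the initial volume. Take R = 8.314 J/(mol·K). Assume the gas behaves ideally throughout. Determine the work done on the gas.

44500 J

n = P₁V₁/(RT₁) = 549×39.3/(8.314×279) = 9.30 mol.
Isothermal: T stays 279 K; PV = const ⇒ V₂ = 4.99 L, P₂ = 4320 kPa.
W = nRT ln(V₂/V₁) = 9.30×8.314×279×ln(0.127) = -44500 J.
Work done on the gas = −W_by = 44500 J.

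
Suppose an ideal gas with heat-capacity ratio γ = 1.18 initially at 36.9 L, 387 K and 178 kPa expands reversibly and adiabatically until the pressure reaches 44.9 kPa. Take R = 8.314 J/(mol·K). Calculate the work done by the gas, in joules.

n = P₁V₁/(RT₁) = 178×36.9/(8.314×387) = 2.04 mol.
Adiabatic: T₂/T₁ = (P₂/P₁)^((γ−1)/γ) ⇒ T₂ = 387×(0.252)^0.153 = 314 K; V₂ = 119 L.
ΔU = nCvΔT = 2.04×46.2×(314−387) = -6910 J.
Q = 0 for an adiabatic process, so W = −ΔU = 6910 J.

6910 J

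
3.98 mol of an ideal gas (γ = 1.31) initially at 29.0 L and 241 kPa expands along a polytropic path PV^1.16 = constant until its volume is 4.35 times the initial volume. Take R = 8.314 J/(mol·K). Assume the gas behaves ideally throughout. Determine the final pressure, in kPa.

T₁ = P₁V₁/(nR) = 241×29.0/(3.98×8.314) = 211 K.
Polytropic n=1.16: T₂ = T₁(V₁/V₂)^(n−1) = 211×(0.230)^0.16 = 167 K; P₂ = P₁(V₁/V₂)^n = 43.8 kPa.

43.8 kPa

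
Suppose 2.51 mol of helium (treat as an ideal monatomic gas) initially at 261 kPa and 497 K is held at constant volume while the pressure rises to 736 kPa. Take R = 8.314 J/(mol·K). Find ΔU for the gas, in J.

V₁ = nRT₁/P₁ = 2.51×8.314×497/261 = 39.7 L.
Isochoric: V stays 39.7 L; P/T = const ⇒ T₂ = 1400 K, P₂ = 736 kPa.
For an ideal gas ΔU = nCvΔT with Cv = (3/2)R = 12.5 J/(mol·K).
ΔU = 2.51×12.5×(1400−497) = 28300 J.

28300 J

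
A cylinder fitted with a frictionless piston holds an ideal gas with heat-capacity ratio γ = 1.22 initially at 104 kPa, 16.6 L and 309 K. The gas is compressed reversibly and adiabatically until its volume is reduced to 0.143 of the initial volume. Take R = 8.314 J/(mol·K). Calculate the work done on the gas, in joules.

4190 J

n = P₁V₁/(RT₁) = 104×16.6/(8.314×309) = 0.672 mol.
Adiabatic: TV^(γ−1) = const ⇒ T₂ = 309×(6.99)^0.220 = 474 K; PV^γ = const ⇒ P₂ = 1120 kPa.
ΔU = nCvΔT = 0.672×37.8×(474−309) = 4190 J.
Q = 0 for an adiabatic process, so W = −ΔU = -4190 J.
Work done on the gas = −W_by = 4190 J.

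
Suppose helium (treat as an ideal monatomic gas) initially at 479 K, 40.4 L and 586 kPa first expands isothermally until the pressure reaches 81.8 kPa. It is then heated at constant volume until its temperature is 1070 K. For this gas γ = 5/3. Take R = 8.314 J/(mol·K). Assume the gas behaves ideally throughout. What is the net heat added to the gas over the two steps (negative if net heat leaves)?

n = P₁V₁/(RT₁) = 586×40.4/(8.314×479) = 5.94 mol.
Step 1 — Isothermal: T stays 479 K; PV = const ⇒ V₂ = 289 L, P₂ = 81.8 kPa.
ΔU = 0 (ideal gas, T constant).
W = nRT ln(V₂/V₁) = 5.94×8.314×479×ln(7.16) = 46600 J.
Q = ΔU + W = 46600 J.
State after step 1: P = 81.8 kPa, V = 289 L, T = 479 K.
Step 2 — Isochoric: V stays 289 L; P/T = const ⇒ T₂ = 1070 K, P₂ = 183 kPa.
W = 0 (no volume change).
ΔU = nCvΔT = 5.94×12.5×(1070−479) = 43800 J.
Q = ΔU = 43800 J.
Net over both steps: W = 46600 J, Q = 90400 J, ΔU = 43800 J.

90400 J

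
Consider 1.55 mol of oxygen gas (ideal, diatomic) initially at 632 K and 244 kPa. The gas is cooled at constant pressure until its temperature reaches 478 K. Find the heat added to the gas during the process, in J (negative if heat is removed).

V₁ = nRT₁/P₁ = 1.55×8.314×632/244 = 33.4 L.
Isobaric: P stays 244 kPa; V/T = const ⇒ T₂ = 478 K, V₂ = 25.2 L.
W = PΔV = 244×(25.2−33.4) kPa·L = -1980 J.
ΔU = nCvΔT = 1.55×20.8×(478−632) = -4960 J.
Q = ΔU + W = nCpΔT = -6950 J.

-6950 J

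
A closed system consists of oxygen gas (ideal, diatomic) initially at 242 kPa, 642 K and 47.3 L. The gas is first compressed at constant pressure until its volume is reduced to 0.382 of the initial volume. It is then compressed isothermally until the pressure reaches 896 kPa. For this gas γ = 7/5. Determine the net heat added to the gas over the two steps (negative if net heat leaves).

n = P₁V₁/(RT₁) = 242×47.3/(8.314×642) = 2.14 mol.
Step 1 — Isobaric: P stays 242 kPa; V/T = const ⇒ T₂ = 245 K, V₂ = 18.1 L.
W = PΔV = 242×(18.1−47.3) kPa·L = -7070 J.
ΔU = nCvΔT = 2.14×20.8×(245−642) = -17700 J.
Q = ΔU + W = nCpΔT = -24800 J.
State after step 1: P = 242 kPa, V = 18.1 L, T = 245 K.
Step 2 — Isothermal: T stays 245 K; PV = const ⇒ V₂ = 4.88 L, P₂ = 896 kPa.
ΔU = 0 (ideal gas, T constant).
W = nRT ln(V₂/V₁) = 2.14×8.314×245×ln(0.270) = -5720 J.
Q = ΔU + W = -5720 J.
Net over both steps: W = -12800 J, Q = -30500 J, ΔU = -17700 J.

-30500 J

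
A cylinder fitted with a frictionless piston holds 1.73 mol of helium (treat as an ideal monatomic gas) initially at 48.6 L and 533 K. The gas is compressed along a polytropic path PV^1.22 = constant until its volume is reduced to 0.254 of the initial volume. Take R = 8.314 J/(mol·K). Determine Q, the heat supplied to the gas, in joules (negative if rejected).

-8220 J

P₁ = nRT₁/V₁ = 1.73×8.314×533/48.6 = 158 kPa.
Polytropic n=1.22: T₂ = T₁(V₁/V₂)^(n−1) = 533×(3.94)^0.22 = 721 K; P₂ = P₁(V₁/V₂)^n = 840 kPa.
W = (P₁V₁−P₂V₂)/(n−1) = (158×48.6−840×12.3)/0.22 = -12300 J.
ΔU = nCvΔT = 1.73×12.5×(721−533) = 4050 J.
Q = ΔU + W = -8220 J.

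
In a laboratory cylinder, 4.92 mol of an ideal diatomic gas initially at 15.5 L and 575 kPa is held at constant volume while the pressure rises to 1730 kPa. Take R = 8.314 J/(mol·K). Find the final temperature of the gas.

656 K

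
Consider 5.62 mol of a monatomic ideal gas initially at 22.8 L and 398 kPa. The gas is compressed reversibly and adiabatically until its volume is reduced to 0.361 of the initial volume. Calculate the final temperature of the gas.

T₁ = P₁V₁/(nR) = 398×22.8/(5.62×8.314) = 194 K.
Adiabatic: TV^(γ−1) = const ⇒ T₂ = 194×(2.77)^0.667 = 383 K; PV^γ = const ⇒ P₂ = 2170 kPa.

383 K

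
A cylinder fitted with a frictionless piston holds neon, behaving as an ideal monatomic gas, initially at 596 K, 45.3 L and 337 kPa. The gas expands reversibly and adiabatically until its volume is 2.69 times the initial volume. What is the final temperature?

308 K

Adiabatic: TV^(γ−1) = const ⇒ T₂ = 596×(0.372)^0.667 = 308 K; PV^γ = const ⇒ P₂ = 64.8 kPa.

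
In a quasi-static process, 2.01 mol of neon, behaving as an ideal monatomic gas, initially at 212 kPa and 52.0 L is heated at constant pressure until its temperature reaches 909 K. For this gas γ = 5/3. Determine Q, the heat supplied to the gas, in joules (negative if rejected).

10400 J

T₁ = P₁V₁/(nR) = 212×52.0/(2.01×8.314) = 660 K.
Isobaric: P stays 212 kPa; V/T = const ⇒ T₂ = 909 K, V₂ = 71.7 L.
W = PΔV = 212×(71.7−52.0) kPa·L = 4170 J.
ΔU = nCvΔT = 2.01×12.5×(909−660) = 6250 J.
Q = ΔU + W = nCpΔT = 10400 J.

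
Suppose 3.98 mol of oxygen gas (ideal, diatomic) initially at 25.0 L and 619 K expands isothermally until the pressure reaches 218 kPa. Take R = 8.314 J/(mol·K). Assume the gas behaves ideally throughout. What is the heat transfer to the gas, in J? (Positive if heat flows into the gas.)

P₁ = nRT₁/V₁ = 3.98×8.314×619/25.0 = 819 kPa.
Isothermal: T stays 619 K; PV = const ⇒ V₂ = 94.0 L, P₂ = 218 kPa.
ΔU = 0 (ideal gas, T constant).
W = nRT ln(V₂/V₁) = 3.98×8.314×619×ln(3.76) = 27100 J.
Q = ΔU + W = 27100 J.

27100 J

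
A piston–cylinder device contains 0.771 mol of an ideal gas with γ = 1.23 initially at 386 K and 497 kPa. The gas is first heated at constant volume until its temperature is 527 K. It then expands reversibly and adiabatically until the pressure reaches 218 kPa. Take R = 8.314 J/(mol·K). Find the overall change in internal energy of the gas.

1120 J

V₁ = nRT₁/P₁ = 0.771×8.314×386/497 = 4.98 L.
Step 1 — Isochoric: V stays 4.98 L; P/T = const ⇒ T₂ = 527 K, P₂ = 679 kPa.
W = 0 (no volume change).
ΔU = nCvΔT = 0.771×36.1×(527−386) = 3930 J.
Q = ΔU = 3930 J.
State after step 1: P = 679 kPa, V = 4.98 L, T = 527 K.
Step 2 — Adiabatic: T₂/T₁ = (P₂/P₁)^((γ−1)/γ) ⇒ T₂ = 527×(0.321)^0.187 = 426 K; V₂ = 12.5 L.
ΔU = nCvΔT = 0.771×36.1×(426−527) = -2810 J.
Q = 0 for an adiabatic process, so W = −ΔU = 2810 J.
Net over both steps: W = 2810 J, Q = 3930 J, ΔU = 1120 J.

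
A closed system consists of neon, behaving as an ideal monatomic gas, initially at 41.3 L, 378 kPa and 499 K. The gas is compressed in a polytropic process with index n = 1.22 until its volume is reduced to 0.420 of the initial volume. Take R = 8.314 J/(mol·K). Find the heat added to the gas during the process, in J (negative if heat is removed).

-10000 J

n = P₁V₁/(RT₁) = 378×41.3/(8.314×499) = 3.76 mol.
Polytropic n=1.22: T₂ = T₁(V₁/V₂)^(n−1) = 499×(2.38)^0.22 = 604 K; P₂ = P₁(V₁/V₂)^n = 1090 kPa.
W = (P₁V₁−P₂V₂)/(n−1) = (378×41.3−1090×17.3)/0.22 = -14900 J.
ΔU = nCvΔT = 3.76×12.5×(604−499) = 4920 J.
Q = ΔU + W = -10000 J.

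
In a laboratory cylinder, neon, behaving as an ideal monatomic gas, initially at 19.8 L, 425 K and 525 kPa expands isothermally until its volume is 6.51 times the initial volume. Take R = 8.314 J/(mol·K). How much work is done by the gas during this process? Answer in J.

19500 J

n = P₁V₁/(RT₁) = 525×19.8/(8.314×425) = 2.94 mol.
Isothermal: T stays 425 K; PV = const ⇒ V₂ = 129 L, P₂ = 80.6 kPa.
W = nRT ln(V₂/V₁) = 2.94×8.314×425×ln(6.51) = 19500 J.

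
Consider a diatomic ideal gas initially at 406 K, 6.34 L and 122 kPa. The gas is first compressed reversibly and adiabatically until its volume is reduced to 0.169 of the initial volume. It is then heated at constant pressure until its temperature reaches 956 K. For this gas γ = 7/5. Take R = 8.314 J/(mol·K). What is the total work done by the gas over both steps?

-1760 J

n = P₁V₁/(RT₁) = 122×6.34/(8.314×406) = 0.229 mol.
Step 1 — Adiabatic: TV^(γ−1) = const ⇒ T₂ = 406×(5.92)^0.400 = 827 K; PV^γ = const ⇒ P₂ = 1470 kPa.
ΔU = nCvΔT = 0.229×20.8×(827−406) = 2000 J.
Q = 0 for an adiabatic process, so W = −ΔU = -2000 J.
State after step 1: P = 1470 kPa, V = 1.07 L, T = 827 K.
Step 2 — Isobaric: P stays 1470 kPa; V/T = const ⇒ T₂ = 956 K, V₂ = 1.24 L.
W = PΔV = 1470×(1.24−1.07) kPa·L = 246 J.
ΔU = nCvΔT = 0.229×20.8×(956−827) = 616 J.
Q = ΔU + W = nCpΔT = 862 J.
Net over both steps: W = -1760 J, Q = 862 J, ΔU = 2620 J.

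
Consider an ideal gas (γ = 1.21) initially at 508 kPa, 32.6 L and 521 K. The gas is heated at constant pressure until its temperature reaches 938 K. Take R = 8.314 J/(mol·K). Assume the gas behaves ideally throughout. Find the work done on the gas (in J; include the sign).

-13300 J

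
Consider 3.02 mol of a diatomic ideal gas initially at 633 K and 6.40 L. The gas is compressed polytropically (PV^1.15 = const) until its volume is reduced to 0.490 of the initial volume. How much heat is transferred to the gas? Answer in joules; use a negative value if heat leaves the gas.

P₁ = nRT₁/V₁ = 3.02×8.314×633/6.40 = 2480 kPa.
Polytropic n=1.15: T₂ = T₁(V₁/V₂)^(n−1) = 633×(2.04)^0.15 = 704 K; P₂ = P₁(V₁/V₂)^n = 5640 kPa.
W = (P₁V₁−P₂V₂)/(n−1) = (2480×6.40−5640×3.14)/0.15 = -12000 J.
ΔU = nCvΔT = 3.02×20.8×(704−633) = 4490 J.
Q = ΔU + W = -7480 J.

-7480 J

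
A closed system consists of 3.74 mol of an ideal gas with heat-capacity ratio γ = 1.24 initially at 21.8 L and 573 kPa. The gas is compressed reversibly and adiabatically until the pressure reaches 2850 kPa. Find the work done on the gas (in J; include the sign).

T₁ = P₁V₁/(nR) = 573×21.8/(3.74×8.314) = 402 K.
Adiabatic: T₂/T₁ = (P₂/P₁)^((γ−1)/γ) ⇒ T₂ = 402×(4.97)^0.194 = 548 K; V₂ = 5.98 L.
ΔU = nCvΔT = 3.74×34.6×(548−402) = 19000 J.
Q = 0 for an adiabatic process, so W = −ΔU = -19000 J.
Work done on the gas = −W_by = 19000 J.

19000 J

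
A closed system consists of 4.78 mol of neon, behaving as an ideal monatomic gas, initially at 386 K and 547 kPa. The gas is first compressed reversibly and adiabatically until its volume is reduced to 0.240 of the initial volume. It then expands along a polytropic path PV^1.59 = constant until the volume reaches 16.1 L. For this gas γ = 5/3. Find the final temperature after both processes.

597 K

V₁ = nRT₁/P₁ = 4.78×8.314×386/547 = 28.0 L.
Step 1 — Adiabatic: TV^(γ−1) = const ⇒ T₂ = 386×(4.17)^0.667 = 999 K; PV^γ = const ⇒ P₂ = 5900 kPa.
ΔU = nCvΔT = 4.78×12.5×(999−386) = 36600 J.
Q = 0 for an adiabatic process, so W = −ΔU = -36600 J.
State after step 1: P = 5900 kPa, V = 6.73 L, T = 999 K.
Step 2 — Polytropic n=1.59: T₂ = T₁(V₁/V₂)^(n−1) = 999×(0.418)^0.59 = 597 K; P₂ = P₁(V₁/V₂)^n = 1470 kPa.
W = (P₁V₁−P₂V₂)/(n−1) = (5900×6.73−1470×16.1)/0.59 = 27100 J.
ΔU = nCvΔT = 4.78×12.5×(597−999) = -24000 J.
Q = ΔU + W = 3110 J.
Net over both steps: W = -9490 J, Q = 3110 J, ΔU = 12600 J.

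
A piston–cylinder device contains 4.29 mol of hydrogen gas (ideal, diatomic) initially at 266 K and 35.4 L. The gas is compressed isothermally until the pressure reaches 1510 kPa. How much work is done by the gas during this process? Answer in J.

-16400 J

P₁ = nRT₁/V₁ = 4.29×8.314×266/35.4 = 268 kPa.
Isothermal: T stays 266 K; PV = const ⇒ V₂ = 6.28 L, P₂ = 1510 kPa.
W = nRT ln(V₂/V₁) = 4.29×8.314×266×ln(0.177) = -16400 J.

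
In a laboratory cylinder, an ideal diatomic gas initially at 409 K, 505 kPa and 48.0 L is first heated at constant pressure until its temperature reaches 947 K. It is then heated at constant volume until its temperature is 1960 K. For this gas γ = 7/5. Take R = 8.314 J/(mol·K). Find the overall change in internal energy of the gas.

230000 J

n = P₁V₁/(RT₁) = 505×48.0/(8.314×409) = 7.13 mol.
Step 1 — Isobaric: P stays 505 kPa; V/T = const ⇒ T₂ = 947 K, V₂ = 111 L.
W = PΔV = 505×(111−48.0) kPa·L = 31900 J.
ΔU = nCvΔT = 7.13×20.8×(947−409) = 79700 J.
Q = ΔU + W = nCpΔT = 112000 J.
State after step 1: P = 505 kPa, V = 111 L, T = 947 K.
Step 2 — Isochoric: V stays 111 L; P/T = const ⇒ T₂ = 1960 K, P₂ = 1050 kPa.
W = 0 (no volume change).
ΔU = nCvΔT = 7.13×20.8×(1960−947) = 150000 J.
Q = ΔU = 150000 J.
Net over both steps: W = 31900 J, Q = 262000 J, ΔU = 230000 J.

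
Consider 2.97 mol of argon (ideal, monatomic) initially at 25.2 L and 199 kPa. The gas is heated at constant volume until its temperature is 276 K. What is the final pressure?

T₁ = P₁V₁/(nR) = 199×25.2/(2.97×8.314) = 203 K.
Isochoric: V stays 25.2 L; P/T = const ⇒ T₂ = 276 K, P₂ = 270 kPa.

270 kPa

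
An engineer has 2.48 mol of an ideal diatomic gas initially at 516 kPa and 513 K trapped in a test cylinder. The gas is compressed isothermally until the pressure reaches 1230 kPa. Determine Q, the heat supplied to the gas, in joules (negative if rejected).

-9190 J

V₁ = nRT₁/P₁ = 2.48×8.314×513/516 = 20.5 L.
Isothermal: T stays 513 K; PV = const ⇒ V₂ = 8.60 L, P₂ = 1230 kPa.
ΔU = 0 (ideal gas, T constant).
W = nRT ln(V₂/V₁) = 2.48×8.314×513×ln(0.420) = -9190 J.
Q = ΔU + W = -9190 J.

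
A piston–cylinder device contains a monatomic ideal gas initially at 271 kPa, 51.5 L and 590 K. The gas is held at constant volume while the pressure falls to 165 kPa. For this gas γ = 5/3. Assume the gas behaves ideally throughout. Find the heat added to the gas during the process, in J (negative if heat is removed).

n = P₁V₁/(RT₁) = 271×51.5/(8.314×590) = 2.85 mol.
Isochoric: V stays 51.5 L; P/T = const ⇒ T₂ = 359 K, P₂ = 165 kPa.
W = 0 (no volume change).
ΔU = nCvΔT = 2.85×12.5×(359−590) = -8190 J.
Q = ΔU = -8190 J.

-8190 J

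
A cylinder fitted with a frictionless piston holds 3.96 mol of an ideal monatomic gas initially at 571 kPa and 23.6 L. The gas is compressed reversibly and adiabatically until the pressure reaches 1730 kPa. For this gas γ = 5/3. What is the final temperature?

638 K

T₁ = P₁V₁/(nR) = 571×23.6/(3.96×8.314) = 409 K.
Adiabatic: T₂/T₁ = (P₂/P₁)^((γ−1)/γ) ⇒ T₂ = 409×(3.03)^0.400 = 638 K; V₂ = 12.1 L.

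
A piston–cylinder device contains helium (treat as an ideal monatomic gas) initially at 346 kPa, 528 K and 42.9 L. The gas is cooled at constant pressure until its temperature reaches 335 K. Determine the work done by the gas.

-5430 J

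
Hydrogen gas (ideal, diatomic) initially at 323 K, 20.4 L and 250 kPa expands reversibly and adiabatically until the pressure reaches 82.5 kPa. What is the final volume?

45.0 L

Adiabatic: T₂/T₁ = (P₂/P₁)^((γ−1)/γ) ⇒ T₂ = 323×(0.330)^0.286 = 235 K; V₂ = 45.0 L.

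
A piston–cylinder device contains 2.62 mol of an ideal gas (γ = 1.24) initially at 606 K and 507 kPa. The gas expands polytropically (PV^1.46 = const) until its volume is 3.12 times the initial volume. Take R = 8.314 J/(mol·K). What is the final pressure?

V₁ = nRT₁/P₁ = 2.62×8.314×606/507 = 26.0 L.
Polytropic n=1.46: T₂ = T₁(V₁/V₂)^(n−1) = 606×(0.321)^0.46 = 359 K; P₂ = P₁(V₁/V₂)^n = 96.3 kPa.

96.3 kPa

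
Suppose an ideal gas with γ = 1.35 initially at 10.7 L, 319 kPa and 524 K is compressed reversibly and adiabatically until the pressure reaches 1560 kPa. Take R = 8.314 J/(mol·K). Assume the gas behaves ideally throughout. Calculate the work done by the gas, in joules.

-4960 J

n = P₁V₁/(RT₁) = 319×10.7/(8.314×524) = 0.783 mol.
Adiabatic: T₂/T₁ = (P₂/P₁)^((γ−1)/γ) ⇒ T₂ = 524×(4.89)^0.259 = 791 K; V₂ = 3.30 L.
ΔU = nCvΔT = 0.783×23.8×(791−524) = 4960 J.
Q = 0 for an adiabatic process, so W = −ΔU = -4960 J.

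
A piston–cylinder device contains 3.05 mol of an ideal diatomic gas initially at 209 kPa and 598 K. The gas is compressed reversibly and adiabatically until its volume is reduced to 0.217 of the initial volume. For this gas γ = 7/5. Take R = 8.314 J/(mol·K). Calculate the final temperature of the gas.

1100 K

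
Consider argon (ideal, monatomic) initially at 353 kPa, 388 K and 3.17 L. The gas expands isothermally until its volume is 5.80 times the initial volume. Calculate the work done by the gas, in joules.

1970 J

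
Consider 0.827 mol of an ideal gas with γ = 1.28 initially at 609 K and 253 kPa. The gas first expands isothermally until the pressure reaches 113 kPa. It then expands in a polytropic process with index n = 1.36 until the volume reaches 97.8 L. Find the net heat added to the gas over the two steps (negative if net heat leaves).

2400 J

V₁ = nRT₁/P₁ = 0.827×8.314×609/253 = 16.6 L.
Step 1 — Isothermal: T stays 609 K; PV = const ⇒ V₂ = 37.1 L, P₂ = 113 kPa.
ΔU = 0 (ideal gas, T constant).
W = nRT ln(V₂/V₁) = 0.827×8.314×609×ln(2.24) = 3370 J.
Q = ΔU + W = 3370 J.
State after step 1: P = 113 kPa, V = 37.1 L, T = 609 K.
Step 2 — Polytropic n=1.36: T₂ = T₁(V₁/V₂)^(n−1) = 609×(0.379)^0.36 = 429 K; P₂ = P₁(V₁/V₂)^n = 30.2 kPa.
W = (P₁V₁−P₂V₂)/(n−1) = (113×37.1−30.2×97.8)/0.36 = 3430 J.
ΔU = nCvΔT = 0.827×29.7×(429−609) = -4410 J.
Q = ΔU + W = -980 J.
Net over both steps: W = 6800 J, Q = 2400 J, ΔU = -4410 J.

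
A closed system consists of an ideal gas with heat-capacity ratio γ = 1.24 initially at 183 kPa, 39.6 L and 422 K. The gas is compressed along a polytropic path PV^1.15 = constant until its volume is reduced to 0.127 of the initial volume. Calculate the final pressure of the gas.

1960 kPa

Polytropic n=1.15: T₂ = T₁(V₁/V₂)^(n−1) = 422×(7.87)^0.15 = 575 K; P₂ = P₁(V₁/V₂)^n = 1960 kPa.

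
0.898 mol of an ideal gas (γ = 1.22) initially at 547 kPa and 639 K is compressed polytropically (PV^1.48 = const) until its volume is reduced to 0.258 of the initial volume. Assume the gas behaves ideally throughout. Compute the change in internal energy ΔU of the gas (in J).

19900 J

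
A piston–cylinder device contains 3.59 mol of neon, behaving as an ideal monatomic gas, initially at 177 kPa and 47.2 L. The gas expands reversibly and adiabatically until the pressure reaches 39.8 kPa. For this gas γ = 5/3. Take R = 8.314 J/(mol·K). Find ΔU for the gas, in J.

-5630 J

T₁ = P₁V₁/(nR) = 177×47.2/(3.59×8.314) = 280 K.
Adiabatic: T₂/T₁ = (P₂/P₁)^((γ−1)/γ) ⇒ T₂ = 280×(0.225)^0.400 = 154 K; V₂ = 116 L.
For an ideal gas ΔU = nCvΔT with Cv = (3/2)R = 12.5 J/(mol·K).
ΔU = 3.59×12.5×(154−280) = -5630 J.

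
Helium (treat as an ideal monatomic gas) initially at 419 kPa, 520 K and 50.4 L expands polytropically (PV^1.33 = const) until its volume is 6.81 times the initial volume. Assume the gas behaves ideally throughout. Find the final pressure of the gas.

Polytropic n=1.33: T₂ = T₁(V₁/V₂)^(n−1) = 520×(0.147)^0.33 = 276 K; P₂ = P₁(V₁/V₂)^n = 32.7 kPa.

32.7 kPa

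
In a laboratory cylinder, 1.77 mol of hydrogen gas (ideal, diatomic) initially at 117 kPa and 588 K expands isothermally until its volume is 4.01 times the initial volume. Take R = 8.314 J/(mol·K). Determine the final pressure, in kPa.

V₁ = nRT₁/P₁ = 1.77×8.314×588/117 = 74.0 L.
Isothermal: T stays 588 K; PV = const ⇒ V₂ = 297 L, P₂ = 29.2 kPa.

29.2 kPa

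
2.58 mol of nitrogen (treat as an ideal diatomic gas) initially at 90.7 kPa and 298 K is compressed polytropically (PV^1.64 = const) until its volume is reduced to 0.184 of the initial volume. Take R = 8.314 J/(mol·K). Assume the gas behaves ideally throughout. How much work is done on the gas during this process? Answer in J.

19500 J

V₁ = nRT₁/P₁ = 2.58×8.314×298/90.7 = 70.5 L.
Polytropic n=1.64: T₂ = T₁(V₁/V₂)^(n−1) = 298×(5.43)^0.64 = 881 K; P₂ = P₁(V₁/V₂)^n = 1460 kPa.
W = (P₁V₁−P₂V₂)/(n−1) = (90.7×70.5−1460×13.0)/0.64 = -19500 J.
Work done on the gas = −W_by = 19500 J.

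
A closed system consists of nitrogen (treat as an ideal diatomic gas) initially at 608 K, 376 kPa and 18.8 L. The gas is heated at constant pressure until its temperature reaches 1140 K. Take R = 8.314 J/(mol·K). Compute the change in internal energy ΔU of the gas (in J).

15500 J

n = P₁V₁/(RT₁) = 376×18.8/(8.314×608) = 1.40 mol.
Isobaric: P stays 376 kPa; V/T = const ⇒ T₂ = 1140 K, V₂ = 35.2 L.
For an ideal gas ΔU = nCvΔT with Cv = (5/2)R = 20.8 J/(mol·K).
ΔU = 1.40×20.8×(1140−608) = 15500 J.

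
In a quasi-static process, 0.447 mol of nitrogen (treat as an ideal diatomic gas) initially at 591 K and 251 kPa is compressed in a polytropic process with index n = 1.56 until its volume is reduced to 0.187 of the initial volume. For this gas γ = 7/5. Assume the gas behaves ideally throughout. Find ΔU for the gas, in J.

8550 J

V₁ = nRT₁/P₁ = 0.447×8.314×591/251 = 8.75 L.
Polytropic n=1.56: T₂ = T₁(V₁/V₂)^(n−1) = 591×(5.35)^0.56 = 1510 K; P₂ = P₁(V₁/V₂)^n = 3430 kPa.
For an ideal gas ΔU = nCvΔT with Cv = (5/2)R = 20.8 J/(mol·K).
ΔU = 0.447×20.8×(1510−591) = 8550 J.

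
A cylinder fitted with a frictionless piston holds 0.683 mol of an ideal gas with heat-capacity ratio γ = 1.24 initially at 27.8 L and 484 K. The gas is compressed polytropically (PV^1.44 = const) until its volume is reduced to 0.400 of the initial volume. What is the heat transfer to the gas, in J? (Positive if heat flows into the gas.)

2580 J

P₁ = nRT₁/V₁ = 0.683×8.314×484/27.8 = 98.9 kPa.
Polytropic n=1.44: T₂ = T₁(V₁/V₂)^(n−1) = 484×(2.50)^0.44 = 724 K; P₂ = P₁(V₁/V₂)^n = 370 kPa.
W = (P₁V₁−P₂V₂)/(n−1) = (98.9×27.8−370×11.1)/0.44 = -3100 J.
ΔU = nCvΔT = 0.683×34.6×(724−484) = 5690 J.
Q = ΔU + W = 2580 J.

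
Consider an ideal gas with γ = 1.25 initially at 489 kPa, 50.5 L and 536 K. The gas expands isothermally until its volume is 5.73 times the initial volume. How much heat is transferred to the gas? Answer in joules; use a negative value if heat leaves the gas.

n = P₁V₁/(RT₁) = 489×50.5/(8.314×536) = 5.54 mol.
Isothermal: T stays 536 K; PV = const ⇒ V₂ = 289 L, P₂ = 85.3 kPa.
ΔU = 0 (ideal gas, T constant).
W = nRT ln(V₂/V₁) = 5.54×8.314×536×ln(5.73) = 43100 J.
Q = ΔU + W = 43100 J.

43100 J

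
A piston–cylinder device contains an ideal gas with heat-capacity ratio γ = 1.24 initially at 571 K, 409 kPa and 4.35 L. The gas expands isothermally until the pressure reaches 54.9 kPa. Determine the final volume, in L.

Isothermal: T stays 571 K; PV = const ⇒ V₂ = 32.4 L, P₂ = 54.9 kPa.

32.4 L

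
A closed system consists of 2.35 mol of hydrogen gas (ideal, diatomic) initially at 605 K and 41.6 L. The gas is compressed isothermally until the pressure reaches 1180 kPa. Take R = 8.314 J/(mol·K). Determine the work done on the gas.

P₁ = nRT₁/V₁ = 2.35×8.314×605/41.6 = 284 kPa.
Isothermal: T stays 605 K; PV = const ⇒ V₂ = 10.0 L, P₂ = 1180 kPa.
W = nRT ln(V₂/V₁) = 2.35×8.314×605×ln(0.241) = -16800 J.
Work done on the gas = −W_by = 16800 J.

16800 J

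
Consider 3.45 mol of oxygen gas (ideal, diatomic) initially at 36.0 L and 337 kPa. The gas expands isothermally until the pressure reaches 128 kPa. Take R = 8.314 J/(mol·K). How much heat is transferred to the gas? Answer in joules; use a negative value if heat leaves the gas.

11700 J

T₁ = P₁V₁/(nR) = 337×36.0/(3.45×8.314) = 423 K.
Isothermal: T stays 423 K; PV = const ⇒ V₂ = 94.8 L, P₂ = 128 kPa.
ΔU = 0 (ideal gas, T constant).
W = nRT ln(V₂/V₁) = 3.45×8.314×423×ln(2.63) = 11700 J.
Q = ΔU + W = 11700 J.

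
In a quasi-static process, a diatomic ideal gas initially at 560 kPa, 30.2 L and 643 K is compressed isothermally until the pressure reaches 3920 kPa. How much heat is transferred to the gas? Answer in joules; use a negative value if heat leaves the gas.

n = P₁V₁/(RT₁) = 560×30.2/(8.314×643) = 3.16 mol.
Isothermal: T stays 643 K; PV = const ⇒ V₂ = 4.31 L, P₂ = 3920 kPa.
ΔU = 0 (ideal gas, T constant).
W = nRT ln(V₂/V₁) = 3.16×8.314×643×ln(0.143) = -32900 J.
Q = ΔU + W = -32900 J.

-32900 J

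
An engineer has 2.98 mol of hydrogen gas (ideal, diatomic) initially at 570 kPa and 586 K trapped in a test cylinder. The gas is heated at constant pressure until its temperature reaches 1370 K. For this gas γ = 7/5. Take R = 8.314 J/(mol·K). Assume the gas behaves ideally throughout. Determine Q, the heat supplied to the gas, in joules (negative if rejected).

68000 J

V₁ = nRT₁/P₁ = 2.98×8.314×586/570 = 25.5 L.
Isobaric: P stays 570 kPa; V/T = const ⇒ T₂ = 1370 K, V₂ = 59.5 L.
W = PΔV = 570×(59.5−25.5) kPa·L = 19400 J.
ΔU = nCvΔT = 2.98×20.8×(1370−586) = 48600 J.
Q = ΔU + W = nCpΔT = 68000 J.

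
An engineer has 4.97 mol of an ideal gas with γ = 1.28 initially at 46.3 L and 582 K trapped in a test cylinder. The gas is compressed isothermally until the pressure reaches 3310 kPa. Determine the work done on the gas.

P₁ = nRT₁/V₁ = 4.97×8.314×582/46.3 = 519 kPa.
Isothermal: T stays 582 K; PV = const ⇒ V₂ = 7.27 L, P₂ = 3310 kPa.
W = nRT ln(V₂/V₁) = 4.97×8.314×582×ln(0.157) = -44500 J.
Work done on the gas = −W_by = 44500 J.

44500 J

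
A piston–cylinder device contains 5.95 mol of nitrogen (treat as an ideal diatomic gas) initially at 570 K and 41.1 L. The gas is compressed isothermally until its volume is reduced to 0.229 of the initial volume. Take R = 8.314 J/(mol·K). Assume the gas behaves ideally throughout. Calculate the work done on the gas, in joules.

P₁ = nRT₁/V₁ = 5.95×8.314×570/41.1 = 686 kPa.
Isothermal: T stays 570 K; PV = const ⇒ V₂ = 9.41 L, P₂ = 3000 kPa.
W = nRT ln(V₂/V₁) = 5.95×8.314×570×ln(0.229) = -41600 J.
Work done on the gas = −W_by = 41600 J.

41600 J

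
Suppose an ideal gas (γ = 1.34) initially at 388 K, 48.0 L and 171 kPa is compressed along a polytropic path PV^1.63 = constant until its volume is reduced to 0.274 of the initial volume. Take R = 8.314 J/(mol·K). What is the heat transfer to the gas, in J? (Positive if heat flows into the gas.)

14000 J

n = P₁V₁/(RT₁) = 171×48.0/(8.314×388) = 2.54 mol.
Polytropic n=1.63: T₂ = T₁(V₁/V₂)^(n−1) = 388×(3.65)^0.63 = 877 K; P₂ = P₁(V₁/V₂)^n = 1410 kPa.
W = (P₁V₁−P₂V₂)/(n−1) = (171×48.0−1410×13.2)/0.63 = -16400 J.
ΔU = nCvΔT = 2.54×24.5×(877−388) = 30400 J.
Q = ΔU + W = 14000 J.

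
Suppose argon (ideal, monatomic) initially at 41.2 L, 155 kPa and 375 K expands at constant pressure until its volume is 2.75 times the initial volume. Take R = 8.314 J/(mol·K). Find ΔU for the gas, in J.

16800 J

n = P₁V₁/(RT₁) = 155×41.2/(8.314×375) = 2.05 mol.
Isobaric: P stays 155 kPa; V/T = const ⇒ T₂ = 1030 K, V₂ = 113 L.
For an ideal gas ΔU = nCvΔT with Cv = (3/2)R = 12.5 J/(mol·K).
ΔU = 2.05×12.5×(1030−375) = 16800 J.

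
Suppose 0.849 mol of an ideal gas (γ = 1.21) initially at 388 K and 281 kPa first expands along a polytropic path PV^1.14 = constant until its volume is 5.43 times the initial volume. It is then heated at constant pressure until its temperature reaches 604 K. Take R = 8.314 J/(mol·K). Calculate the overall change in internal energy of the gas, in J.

7260 J

V₁ = nRT₁/P₁ = 0.849×8.314×388/281 = 9.75 L.
Step 1 — Polytropic n=1.14: T₂ = T₁(V₁/V₂)^(n−1) = 388×(0.184)^0.14 = 306 K; P₂ = P₁(V₁/V₂)^n = 40.8 kPa.
W = (P₁V₁−P₂V₂)/(n−1) = (281×9.75−40.8×52.9)/0.14 = 4130 J.
ΔU = nCvΔT = 0.849×39.6×(306−388) = -2750 J.
Q = ΔU + W = 1380 J.
State after step 1: P = 40.8 kPa, V = 52.9 L, T = 306 K.
Step 2 — Isobaric: P stays 40.8 kPa; V/T = const ⇒ T₂ = 604 K, V₂ = 104 L.
W = PΔV = 40.8×(104−52.9) kPa·L = 2100 J.
ΔU = nCvΔT = 0.849×39.6×(604−306) = 10000 J.
Q = ΔU + W = nCpΔT = 12100 J.
Net over both steps: W = 6230 J, Q = 13500 J, ΔU = 7260 J.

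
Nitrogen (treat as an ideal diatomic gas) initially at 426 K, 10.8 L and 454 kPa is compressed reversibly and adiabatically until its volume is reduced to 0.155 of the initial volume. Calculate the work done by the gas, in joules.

-13600 J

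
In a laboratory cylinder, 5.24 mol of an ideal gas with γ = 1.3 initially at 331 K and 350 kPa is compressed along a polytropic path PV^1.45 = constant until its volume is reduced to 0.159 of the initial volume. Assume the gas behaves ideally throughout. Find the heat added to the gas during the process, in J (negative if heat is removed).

20600 J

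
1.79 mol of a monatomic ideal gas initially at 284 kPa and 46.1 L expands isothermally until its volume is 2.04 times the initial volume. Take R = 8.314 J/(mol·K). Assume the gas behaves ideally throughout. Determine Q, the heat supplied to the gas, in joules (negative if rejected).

9330 J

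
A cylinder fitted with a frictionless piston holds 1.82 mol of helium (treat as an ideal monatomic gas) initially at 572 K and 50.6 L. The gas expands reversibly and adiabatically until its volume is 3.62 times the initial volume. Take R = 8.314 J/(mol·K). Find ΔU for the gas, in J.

-7480 J

P₁ = nRT₁/V₁ = 1.82×8.314×572/50.6 = 171 kPa.
Adiabatic: TV^(γ−1) = const ⇒ T₂ = 572×(0.276)^0.667 = 243 K; PV^γ = const ⇒ P₂ = 20.0 kPa.
For an ideal gas ΔU = nCvΔT with Cv = (3/2)R = 12.5 J/(mol·K).
ΔU = 1.82×12.5×(243−572) = -7480 J.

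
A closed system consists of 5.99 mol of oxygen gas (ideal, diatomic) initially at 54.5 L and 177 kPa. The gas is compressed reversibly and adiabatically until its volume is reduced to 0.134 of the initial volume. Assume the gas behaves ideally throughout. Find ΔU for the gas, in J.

29800 J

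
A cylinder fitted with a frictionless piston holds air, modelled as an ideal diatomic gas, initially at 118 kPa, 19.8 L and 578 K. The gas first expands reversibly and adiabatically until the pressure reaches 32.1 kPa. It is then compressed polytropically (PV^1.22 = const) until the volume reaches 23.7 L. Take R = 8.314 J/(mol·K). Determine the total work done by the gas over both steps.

501 J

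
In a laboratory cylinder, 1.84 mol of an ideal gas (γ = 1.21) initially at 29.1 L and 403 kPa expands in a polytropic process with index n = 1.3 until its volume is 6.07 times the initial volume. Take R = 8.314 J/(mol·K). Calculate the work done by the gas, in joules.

16300 J

T₁ = P₁V₁/(nR) = 403×29.1/(1.84×8.314) = 767 K.
Polytropic n=1.3: T₂ = T₁(V₁/V₂)^(n−1) = 767×(0.165)^0.30 = 446 K; P₂ = P₁(V₁/V₂)^n = 38.7 kPa.
W = (P₁V₁−P₂V₂)/(n−1) = (403×29.1−38.7×177)/0.30 = 16300 J.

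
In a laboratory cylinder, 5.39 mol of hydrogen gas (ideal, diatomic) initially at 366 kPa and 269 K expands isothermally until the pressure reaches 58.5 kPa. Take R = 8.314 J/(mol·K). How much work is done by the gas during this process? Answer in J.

22100 J

V₁ = nRT₁/P₁ = 5.39×8.314×269/366 = 32.9 L.
Isothermal: T stays 269 K; PV = const ⇒ V₂ = 206 L, P₂ = 58.5 kPa.
W = nRT ln(V₂/V₁) = 5.39×8.314×269×ln(6.26) = 22100 J.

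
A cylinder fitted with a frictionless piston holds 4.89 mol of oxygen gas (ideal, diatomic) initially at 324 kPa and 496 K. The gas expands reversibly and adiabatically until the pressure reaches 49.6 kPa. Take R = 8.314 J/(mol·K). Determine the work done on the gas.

V₁ = nRT₁/P₁ = 4.89×8.314×496/324 = 62.2 L.
Adiabatic: T₂/T₁ = (P₂/P₁)^((γ−1)/γ) ⇒ T₂ = 496×(0.153)^0.286 = 290 K; V₂ = 238 L.
ΔU = nCvΔT = 4.89×20.8×(290−496) = -20900 J.
Q = 0 for an adiabatic process, so W = −ΔU = 20900 J.
Work done on the gas = −W_by = -20900 J.

-20900 J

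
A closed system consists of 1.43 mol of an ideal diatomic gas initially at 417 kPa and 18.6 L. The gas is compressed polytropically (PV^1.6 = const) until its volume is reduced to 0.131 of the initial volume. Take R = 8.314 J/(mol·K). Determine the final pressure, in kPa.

T₁ = P₁V₁/(nR) = 417×18.6/(1.43×8.314) = 652 K.
Polytropic n=1.6: T₂ = T₁(V₁/V₂)^(n−1) = 652×(7.63)^0.60 = 2210 K; P₂ = P₁(V₁/V₂)^n = 10800 kPa.

10800 kPa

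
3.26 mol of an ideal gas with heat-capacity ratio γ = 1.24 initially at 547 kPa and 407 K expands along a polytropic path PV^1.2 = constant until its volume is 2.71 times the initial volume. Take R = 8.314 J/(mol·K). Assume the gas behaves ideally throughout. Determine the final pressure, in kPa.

165 kPa

V₁ = nRT₁/P₁ = 3.26×8.314×407/547 = 20.2 L.
Polytropic n=1.2: T₂ = T₁(V₁/V₂)^(n−1) = 407×(0.369)^0.20 = 333 K; P₂ = P₁(V₁/V₂)^n = 165 kPa.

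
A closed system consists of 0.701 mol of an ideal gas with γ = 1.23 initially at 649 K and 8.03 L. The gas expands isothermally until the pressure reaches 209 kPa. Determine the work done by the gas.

3070 J

P₁ = nRT₁/V₁ = 0.701×8.314×649/8.03 = 471 kPa.
Isothermal: T stays 649 K; PV = const ⇒ V₂ = 18.1 L, P₂ = 209 kPa.
W = nRT ln(V₂/V₁) = 0.701×8.314×649×ln(2.25) = 3070 J.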